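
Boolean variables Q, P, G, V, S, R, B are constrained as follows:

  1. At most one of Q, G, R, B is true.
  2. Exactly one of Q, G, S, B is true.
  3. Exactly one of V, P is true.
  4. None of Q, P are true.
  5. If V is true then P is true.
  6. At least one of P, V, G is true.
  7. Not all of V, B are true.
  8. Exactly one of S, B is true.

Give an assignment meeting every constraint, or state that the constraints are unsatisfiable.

Unsatisfiable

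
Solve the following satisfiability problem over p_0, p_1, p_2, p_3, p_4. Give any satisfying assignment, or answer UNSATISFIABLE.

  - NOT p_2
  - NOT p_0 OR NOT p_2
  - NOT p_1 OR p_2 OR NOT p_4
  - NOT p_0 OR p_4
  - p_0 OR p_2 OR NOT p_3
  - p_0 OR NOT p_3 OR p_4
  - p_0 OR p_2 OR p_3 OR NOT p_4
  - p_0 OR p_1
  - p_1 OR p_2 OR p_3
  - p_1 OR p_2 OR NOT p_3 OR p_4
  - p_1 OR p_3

Unit clause (NOT p_2) forces p_2 = False.
Set p_0 = False.
  then (p_0 OR p_2 OR NOT p_3) forces p_3 = False.
  then (p_0 OR p_2 OR p_3 OR NOT p_4) forces p_4 = False.
  then (p_0 OR p_1) forces p_1 = True.
All clauses satisfied.

p_0: False; p_1: True; p_2: False; p_3: False; p_4: False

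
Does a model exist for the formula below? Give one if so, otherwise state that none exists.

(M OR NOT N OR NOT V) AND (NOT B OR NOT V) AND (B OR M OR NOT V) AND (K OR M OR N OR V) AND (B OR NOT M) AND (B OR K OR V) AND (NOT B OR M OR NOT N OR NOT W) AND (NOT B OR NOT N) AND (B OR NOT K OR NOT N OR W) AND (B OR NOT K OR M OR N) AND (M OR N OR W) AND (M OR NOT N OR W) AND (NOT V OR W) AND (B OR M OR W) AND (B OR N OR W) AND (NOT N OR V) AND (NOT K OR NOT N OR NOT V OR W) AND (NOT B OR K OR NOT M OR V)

B = True, W = True, V = False, N = False, M = True, K = True

Try B = False:
  (B OR NOT M) forces M = False.
  (B OR M OR NOT V) forces V = False.
  (B OR K OR V) forces K = True.
  (B OR NOT K OR M OR N) forces N = True.
  clause (NOT N OR V) is falsified — backtrack.
So B = True.
  then (NOT B OR NOT V) forces V = False.
  then (NOT B OR NOT N) forces N = False.
Set W = True.
Set M = True.
  then (NOT B OR K OR NOT M OR V) forces K = True.
All clauses satisfied.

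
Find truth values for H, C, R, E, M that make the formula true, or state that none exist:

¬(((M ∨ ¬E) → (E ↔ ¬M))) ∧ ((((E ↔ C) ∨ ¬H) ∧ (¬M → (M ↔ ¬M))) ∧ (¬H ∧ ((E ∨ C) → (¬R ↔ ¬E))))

H: False; C: False; R: True; E: True; M: True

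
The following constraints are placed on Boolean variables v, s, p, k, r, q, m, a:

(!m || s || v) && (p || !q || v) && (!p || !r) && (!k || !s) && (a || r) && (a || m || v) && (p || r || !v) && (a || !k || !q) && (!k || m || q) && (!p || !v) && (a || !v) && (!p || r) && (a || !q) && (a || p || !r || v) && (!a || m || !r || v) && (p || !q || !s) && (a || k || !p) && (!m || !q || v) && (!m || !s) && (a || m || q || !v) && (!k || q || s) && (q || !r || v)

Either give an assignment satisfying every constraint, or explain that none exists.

Set v = True.
  then (!p || !v) forces p = False.
  then (a || !v) forces a = True.
  then (p || r || !v) forces r = True.
Set s = False.
Set k = False.
Set q = False.
Set m = False.
All clauses satisfied.

v = True, s = False, p = False, k = False, r = True, q = False, m = False, a = True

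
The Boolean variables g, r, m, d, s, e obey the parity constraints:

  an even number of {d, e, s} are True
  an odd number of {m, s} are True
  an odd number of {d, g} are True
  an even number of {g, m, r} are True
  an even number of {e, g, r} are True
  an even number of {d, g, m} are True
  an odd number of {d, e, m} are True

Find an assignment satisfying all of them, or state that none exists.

g: False, r: True, m: True, d: True, s: False, e: True

{d, e, s}: 2 true → even ✓
{m, s}: 1 true → odd ✓
{d, g}: 1 true → odd ✓
{g, m, r}: 2 true → even ✓
{e, g, r}: 2 true → even ✓
{d, g, m}: 2 true → even ✓
{d, e, m}: 3 true → odd ✓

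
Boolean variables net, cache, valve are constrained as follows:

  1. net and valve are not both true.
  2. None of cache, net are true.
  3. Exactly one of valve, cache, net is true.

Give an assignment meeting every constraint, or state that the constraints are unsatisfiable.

net: False, cache: False, valve: True

  (1) net=F, valve=T — not both ✓
  (2) {cache, net}: 0 true — none ✓
  (3) {valve, cache, net}: 1 true — exactly one ✓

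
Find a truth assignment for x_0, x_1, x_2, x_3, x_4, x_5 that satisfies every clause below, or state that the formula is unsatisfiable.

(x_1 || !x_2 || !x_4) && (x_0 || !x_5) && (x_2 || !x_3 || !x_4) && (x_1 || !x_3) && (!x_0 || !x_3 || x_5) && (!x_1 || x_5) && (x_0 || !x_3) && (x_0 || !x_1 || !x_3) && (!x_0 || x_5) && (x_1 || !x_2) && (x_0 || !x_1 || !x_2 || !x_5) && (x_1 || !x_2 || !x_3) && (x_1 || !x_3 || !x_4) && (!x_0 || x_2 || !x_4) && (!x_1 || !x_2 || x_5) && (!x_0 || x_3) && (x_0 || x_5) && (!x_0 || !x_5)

Case x_0 = True:
  (!x_0 || x_5) forces x_5 = True.
  Clause (!x_0 || !x_5) is falsified — contradiction.
Case x_0 = False:
  (x_0 || !x_5) forces x_5 = False.
  Clause (x_0 || x_5) is falsified — contradiction.
Both cases fail, so the formula is unsatisfiable.

Unsatisfiable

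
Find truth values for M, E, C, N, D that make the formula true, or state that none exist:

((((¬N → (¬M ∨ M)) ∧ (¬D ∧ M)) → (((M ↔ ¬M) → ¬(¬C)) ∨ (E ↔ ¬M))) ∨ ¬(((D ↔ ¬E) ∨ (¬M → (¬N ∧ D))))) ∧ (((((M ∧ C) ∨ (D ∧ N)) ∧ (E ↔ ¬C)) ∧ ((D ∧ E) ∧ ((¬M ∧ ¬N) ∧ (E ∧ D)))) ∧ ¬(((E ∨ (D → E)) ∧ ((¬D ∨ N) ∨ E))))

Case E = True: the conjunct ¬(((E ∨ (D → E)) ∧ ((¬D ∨ N) ∨ E))) becomes ¬((True ∧ True)) = False.
Case E = False: the conjunct E is False.
Both cases fail — unsatisfiable.

The formula is unsatisfiable.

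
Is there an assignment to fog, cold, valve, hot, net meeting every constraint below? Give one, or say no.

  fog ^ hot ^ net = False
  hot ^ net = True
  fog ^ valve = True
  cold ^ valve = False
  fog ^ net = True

fog: True, cold: False, valve: False, hot: True, net: False

fog ^ hot ^ net = T ^ T ^ F = False ✓
hot ^ net = T ^ F = True ✓
fog ^ valve = T ^ F = True ✓
cold ^ valve = F ^ F = False ✓
fog ^ net = T ^ F = True ✓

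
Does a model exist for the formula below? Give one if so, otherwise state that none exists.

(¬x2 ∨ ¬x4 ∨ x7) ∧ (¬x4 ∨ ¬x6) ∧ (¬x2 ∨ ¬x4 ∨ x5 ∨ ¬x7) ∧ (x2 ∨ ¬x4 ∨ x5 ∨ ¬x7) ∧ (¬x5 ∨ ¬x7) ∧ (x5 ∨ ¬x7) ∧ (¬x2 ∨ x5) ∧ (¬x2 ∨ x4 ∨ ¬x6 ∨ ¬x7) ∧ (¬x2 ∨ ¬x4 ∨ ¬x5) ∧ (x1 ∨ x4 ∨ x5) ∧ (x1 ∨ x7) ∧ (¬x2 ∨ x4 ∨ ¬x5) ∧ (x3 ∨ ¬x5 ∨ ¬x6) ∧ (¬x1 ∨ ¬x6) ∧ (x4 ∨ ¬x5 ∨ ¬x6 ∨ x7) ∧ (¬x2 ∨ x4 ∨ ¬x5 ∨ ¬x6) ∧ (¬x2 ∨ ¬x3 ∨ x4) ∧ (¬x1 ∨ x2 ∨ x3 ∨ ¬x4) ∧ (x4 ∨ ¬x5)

x1 = True; x2 = False; x3 = True; x4 = False; x5 = False; x6 = False; x7 = False

Try x1 = False:
  (x1 ∨ x7) forces x7 = True.
  (¬x5 ∨ ¬x7) forces x5 = False.
  clause (x5 ∨ ¬x7) is falsified — backtrack.
So x1 = True.
  then (¬x1 ∨ ¬x6) forces x6 = False.
Set x2 = False.
Set x3 = True.
Set x4 = False.
  then (x4 ∨ ¬x5) forces x5 = False.
  then (x5 ∨ ¬x7) forces x7 = False.
All clauses satisfied.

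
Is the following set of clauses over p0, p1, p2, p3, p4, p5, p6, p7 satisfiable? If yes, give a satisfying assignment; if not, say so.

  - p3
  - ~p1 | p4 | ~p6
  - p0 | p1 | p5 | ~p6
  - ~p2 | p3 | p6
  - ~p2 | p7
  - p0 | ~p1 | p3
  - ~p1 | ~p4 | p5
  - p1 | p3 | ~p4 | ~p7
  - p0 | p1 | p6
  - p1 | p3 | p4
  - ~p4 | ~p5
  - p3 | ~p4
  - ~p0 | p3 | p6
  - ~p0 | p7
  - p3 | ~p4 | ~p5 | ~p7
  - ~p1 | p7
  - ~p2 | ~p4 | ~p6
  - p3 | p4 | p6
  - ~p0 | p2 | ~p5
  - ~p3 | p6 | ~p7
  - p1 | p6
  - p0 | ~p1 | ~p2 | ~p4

p0: True; p1: False; p2: True; p3: True; p4: False; p5: True; p6: True; p7: True

Unit clause (p3) forces p3 = True.
Set p0 = True.
  then (~p0 | p7) forces p7 = True.
  then (~p3 | p6 | ~p7) forces p6 = True.
Try p1 = True:
  (~p1 | p4 | ~p6) forces p4 = True.
  (~p1 | ~p4 | p5) forces p5 = True.
  clause (~p4 | ~p5) is falsified — backtrack.
So p1 = False.
Set p2 = True.
  then (~p2 | ~p4 | ~p6) forces p4 = False.
Set p5 = True.
All clauses satisfied.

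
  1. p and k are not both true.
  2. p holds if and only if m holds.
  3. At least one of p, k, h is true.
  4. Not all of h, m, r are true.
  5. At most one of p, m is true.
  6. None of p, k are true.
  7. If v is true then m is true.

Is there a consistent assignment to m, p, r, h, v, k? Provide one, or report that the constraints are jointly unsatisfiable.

m: False, p: False, r: True, h: True, v: False, k: False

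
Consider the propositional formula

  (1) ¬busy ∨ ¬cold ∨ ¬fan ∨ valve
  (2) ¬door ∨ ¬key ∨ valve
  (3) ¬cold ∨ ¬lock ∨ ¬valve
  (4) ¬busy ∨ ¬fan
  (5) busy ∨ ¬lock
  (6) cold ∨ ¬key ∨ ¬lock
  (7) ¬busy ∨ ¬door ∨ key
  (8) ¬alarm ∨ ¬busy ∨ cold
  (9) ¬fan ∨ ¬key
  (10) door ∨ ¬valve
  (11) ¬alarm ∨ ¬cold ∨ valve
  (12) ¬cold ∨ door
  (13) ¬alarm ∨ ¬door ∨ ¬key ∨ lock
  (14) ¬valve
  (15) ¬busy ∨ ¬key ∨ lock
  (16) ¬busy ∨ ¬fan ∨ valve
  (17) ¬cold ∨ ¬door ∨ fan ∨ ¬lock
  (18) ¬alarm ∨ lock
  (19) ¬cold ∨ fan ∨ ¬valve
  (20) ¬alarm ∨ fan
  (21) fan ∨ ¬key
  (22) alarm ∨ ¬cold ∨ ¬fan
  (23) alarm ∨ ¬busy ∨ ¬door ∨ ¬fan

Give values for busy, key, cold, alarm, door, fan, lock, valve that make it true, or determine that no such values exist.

busy = True, key = False, cold = False, alarm = False, door = False, fan = False, lock = True, valve = False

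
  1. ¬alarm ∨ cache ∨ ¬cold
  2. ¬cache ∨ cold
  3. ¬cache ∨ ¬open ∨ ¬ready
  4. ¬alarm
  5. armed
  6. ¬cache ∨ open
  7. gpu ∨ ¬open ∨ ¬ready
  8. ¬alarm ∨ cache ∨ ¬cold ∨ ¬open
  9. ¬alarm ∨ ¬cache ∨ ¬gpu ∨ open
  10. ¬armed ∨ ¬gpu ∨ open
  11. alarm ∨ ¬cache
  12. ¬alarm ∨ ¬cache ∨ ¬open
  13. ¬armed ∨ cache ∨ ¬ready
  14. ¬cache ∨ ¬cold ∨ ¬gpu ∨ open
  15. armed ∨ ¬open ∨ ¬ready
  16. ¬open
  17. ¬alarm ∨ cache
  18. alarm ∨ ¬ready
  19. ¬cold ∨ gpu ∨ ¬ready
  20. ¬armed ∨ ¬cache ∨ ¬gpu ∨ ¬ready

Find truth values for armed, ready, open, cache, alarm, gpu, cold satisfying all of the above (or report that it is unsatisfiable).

Unit clause (¬alarm) forces alarm = False.
Unit clause (armed) forces armed = True.
In (alarm ∨ ¬cache) only ¬cache is left, so cache = False.
In (¬armed ∨ cache ∨ ¬ready) only ¬ready is left, so ready = False.
Unit clause (¬open) forces open = False.
In (¬armed ∨ ¬gpu ∨ open) only ¬gpu is left, so gpu = False.
Set cold = False.
All clauses satisfied.

armed = True; ready = False; open = False; cache = False; alarm = False; gpu = False; cold = False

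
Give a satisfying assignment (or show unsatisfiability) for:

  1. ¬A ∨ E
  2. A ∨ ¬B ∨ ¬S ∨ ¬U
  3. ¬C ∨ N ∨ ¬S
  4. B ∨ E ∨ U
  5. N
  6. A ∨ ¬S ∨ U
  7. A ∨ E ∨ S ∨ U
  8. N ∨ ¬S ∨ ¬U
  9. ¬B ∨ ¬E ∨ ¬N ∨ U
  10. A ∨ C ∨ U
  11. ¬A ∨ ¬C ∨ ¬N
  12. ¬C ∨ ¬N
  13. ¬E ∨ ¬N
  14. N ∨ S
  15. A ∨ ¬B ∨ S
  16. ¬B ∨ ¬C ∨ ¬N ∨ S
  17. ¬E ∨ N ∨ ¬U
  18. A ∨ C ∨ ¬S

Unit clause (N) forces N = True.
In (¬C ∨ ¬N) only ¬C is left, so C = False.
In (¬E ∨ ¬N) only ¬E is left, so E = False.
In (¬A ∨ E) only ¬A is left, so A = False.
In (A ∨ C ∨ U) only U is left, so U = True.
In (A ∨ C ∨ ¬S) only ¬S is left, so S = False.
In (A ∨ ¬B ∨ S) only ¬B is left, so B = False.
All clauses satisfied.

S: False, C: False, N: True, B: False, A: False, E: False, U: True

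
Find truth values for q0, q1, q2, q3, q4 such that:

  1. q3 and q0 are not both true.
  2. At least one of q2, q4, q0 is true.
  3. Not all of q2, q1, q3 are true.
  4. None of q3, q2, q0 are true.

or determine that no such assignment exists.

q0=F, q1=F, q2=F, q3=F, q4=T

  (1) q3=F, q0=F — not both ✓
  (2) {q2, q4, q0}: 1 true — at least one ✓
  (3) {q2, q1, q3}: 0/3 true — not all ✓
  (4) {q3, q2, q0}: 0 true — none ✓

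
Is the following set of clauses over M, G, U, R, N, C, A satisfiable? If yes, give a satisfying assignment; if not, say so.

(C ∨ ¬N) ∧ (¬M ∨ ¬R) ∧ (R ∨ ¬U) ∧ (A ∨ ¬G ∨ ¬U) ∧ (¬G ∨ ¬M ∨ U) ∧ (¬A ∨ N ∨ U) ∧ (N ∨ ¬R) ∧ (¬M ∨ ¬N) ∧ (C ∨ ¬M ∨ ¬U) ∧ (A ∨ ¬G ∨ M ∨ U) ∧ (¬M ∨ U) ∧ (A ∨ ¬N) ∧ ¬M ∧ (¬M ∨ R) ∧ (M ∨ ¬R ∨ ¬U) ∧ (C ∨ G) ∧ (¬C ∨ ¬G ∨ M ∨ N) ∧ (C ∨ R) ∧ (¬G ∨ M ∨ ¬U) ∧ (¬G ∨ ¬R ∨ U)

Unit clause (¬M) forces M = False.
Set G = False.
  then (C ∨ G) forces C = True.
Set U = False.
Set R = False.
Set N = True.
  then (A ∨ ¬N) forces A = True.
All clauses satisfied.

M = False, G = False, U = False, R = False, N = True, C = True, A = True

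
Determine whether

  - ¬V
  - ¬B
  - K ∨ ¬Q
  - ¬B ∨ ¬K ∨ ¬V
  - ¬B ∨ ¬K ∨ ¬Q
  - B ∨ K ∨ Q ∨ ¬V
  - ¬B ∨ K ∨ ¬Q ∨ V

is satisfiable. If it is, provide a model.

Q: True, K: True, B: False, V: False

Unit clause (¬V) forces V = False.
Unit clause (¬B) forces B = False.
Set Q = True.
  then (K ∨ ¬Q) forces K = True.
Check each clause:
  (¬V): ¬V holds.
  (¬B): ¬B holds.
  (K ∨ ¬Q): K holds.
  (¬B ∨ ¬K ∨ ¬V): ¬B holds.
  (¬B ∨ ¬K ∨ ¬Q): ¬B holds.
  (B ∨ K ∨ Q ∨ ¬V): K holds.
  (¬B ∨ K ∨ ¬Q ∨ V): ¬B holds.
All clauses satisfied.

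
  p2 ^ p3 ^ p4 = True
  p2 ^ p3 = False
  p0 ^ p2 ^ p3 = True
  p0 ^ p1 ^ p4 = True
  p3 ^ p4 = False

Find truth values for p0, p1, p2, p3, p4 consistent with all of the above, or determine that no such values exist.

p0 = True, p1 = True, p2 = True, p3 = True, p4 = True

p2 ^ p3 ^ p4 = T ^ T ^ T = True ✓
p2 ^ p3 = T ^ T = False ✓
p0 ^ p2 ^ p3 = T ^ T ^ T = True ✓
p0 ^ p1 ^ p4 = T ^ T ^ T = True ✓
p3 ^ p4 = T ^ T = False ✓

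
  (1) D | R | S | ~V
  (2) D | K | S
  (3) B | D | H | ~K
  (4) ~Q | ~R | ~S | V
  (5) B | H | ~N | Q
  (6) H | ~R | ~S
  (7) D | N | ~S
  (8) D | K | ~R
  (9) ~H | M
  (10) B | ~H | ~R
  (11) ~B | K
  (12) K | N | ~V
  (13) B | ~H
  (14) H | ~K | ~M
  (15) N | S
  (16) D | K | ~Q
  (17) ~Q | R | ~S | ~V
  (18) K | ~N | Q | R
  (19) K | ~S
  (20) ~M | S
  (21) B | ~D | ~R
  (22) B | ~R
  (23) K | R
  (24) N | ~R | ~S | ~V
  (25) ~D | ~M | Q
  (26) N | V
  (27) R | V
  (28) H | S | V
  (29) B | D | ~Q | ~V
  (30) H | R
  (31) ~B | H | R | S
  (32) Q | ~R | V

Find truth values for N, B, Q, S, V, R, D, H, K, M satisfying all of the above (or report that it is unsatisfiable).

N = True, B = True, Q = True, S = True, V = True, R = True, D = True, H = True, K = True, M = True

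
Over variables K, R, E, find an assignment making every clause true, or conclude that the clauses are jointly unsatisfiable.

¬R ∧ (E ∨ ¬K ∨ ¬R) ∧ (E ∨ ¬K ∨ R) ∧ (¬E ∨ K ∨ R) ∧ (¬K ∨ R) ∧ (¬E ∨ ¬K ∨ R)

K = False; R = False; E = False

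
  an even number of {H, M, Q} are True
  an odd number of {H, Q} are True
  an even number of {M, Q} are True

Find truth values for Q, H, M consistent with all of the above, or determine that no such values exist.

Q = True; H = False; M = True

{H, M, Q}: 2 true → even ✓
{H, Q}: 1 true → odd ✓
{M, Q}: 2 true → even ✓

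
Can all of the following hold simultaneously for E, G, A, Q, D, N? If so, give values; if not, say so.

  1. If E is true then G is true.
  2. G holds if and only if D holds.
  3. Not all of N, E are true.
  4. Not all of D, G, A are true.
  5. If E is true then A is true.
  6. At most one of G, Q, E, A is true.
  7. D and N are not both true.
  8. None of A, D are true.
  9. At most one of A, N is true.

E = False, G = False, A = False, Q = False, D = False, N = True

  (1) E=F ⇒ G: vacuous ✓
  (2) G=F, D=F — same ✓
  (3) {N, E}: 1/2 true — not all ✓
  (4) {D, G, A}: 0/3 true — not all ✓
  (5) E=F ⇒ A: vacuous ✓
  (6) {G, Q, E, A}: 0 true — at most one ✓
  (7) D=F, N=T — not both ✓
  (8) {A, D}: 0 true — none ✓
  (9) {A, N}: 1 true — at most one ✓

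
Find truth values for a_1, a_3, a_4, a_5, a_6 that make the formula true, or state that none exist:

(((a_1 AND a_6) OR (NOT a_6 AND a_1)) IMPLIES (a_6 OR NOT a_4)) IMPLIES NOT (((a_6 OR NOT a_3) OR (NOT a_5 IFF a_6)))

a_1 = True, a_3 = True, a_4 = False, a_5 = False, a_6 = False

  (((a_1 AND a_6) OR (NOT a_6 AND a_1)) IMPLIES (a_6 OR NOT a_4)) IMPLIES NOT (((a_6 OR NOT a_3) OR (NOT a_5 IFF a_6))) = True
    ((a_1 AND a_6) OR (NOT a_6 AND a_1)) IMPLIES (a_6 OR NOT a_4) = True
      (a_1 AND a_6) OR (NOT a_6 AND a_1) = True
        a_1 AND a_6 = False
        NOT a_6 AND a_1 = True
          NOT a_6 = True
      a_6 OR NOT a_4 = True
        NOT a_4 = True
    NOT (((a_6 OR NOT a_3) OR (NOT a_5 IFF a_6))) = True
      (a_6 OR NOT a_3) OR (NOT a_5 IFF a_6) = False
        a_6 OR NOT a_3 = False
          NOT a_3 = False
        NOT a_5 IFF a_6 = False
          NOT a_5 = True
The formula evaluates to True.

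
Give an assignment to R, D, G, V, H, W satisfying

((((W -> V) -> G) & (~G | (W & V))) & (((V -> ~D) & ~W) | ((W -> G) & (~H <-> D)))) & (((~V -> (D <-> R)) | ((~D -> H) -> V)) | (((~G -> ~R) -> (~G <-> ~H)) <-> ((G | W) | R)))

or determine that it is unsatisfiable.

R = False, D = True, G = True, V = True, H = False, W = True

  (((W -> V) -> G) & (~G | (W & V))) & (((V -> ~D) & ~W) | ((W -> G) & (~H <-> D))) = True
    ((W -> V) -> G) & (~G | (W & V)) = True
      (W -> V) -> G = True
        W -> V = True
      ~G | (W & V) = True
        ~G = False
        W & V = True
    ((V -> ~D) & ~W) | ((W -> G) & (~H <-> D)) = True
      (V -> ~D) & ~W = False
        V -> ~D = False
          ~D = False
        ~W = False
      (W -> G) & (~H <-> D) = True
        W -> G = True
        ~H <-> D = True
          ~H = True
  ((~V -> (D <-> R)) | ((~D -> H) -> V)) | (((~G -> ~R) -> (~G <-> ~H)) <-> ((G | W) | R)) = True
    (~V -> (D <-> R)) | ((~D -> H) -> V) = True
      ~V -> (D <-> R) = True
        ~V = False
        D <-> R = False
      (~D -> H) -> V = True
        ~D -> H = True
          ~D = False
    ((~G -> ~R) -> (~G <-> ~H)) <-> ((G | W) | R) = False
      (~G -> ~R) -> (~G <-> ~H) = False
        ~G -> ~R = True
          ~G = False
          ~R = True
        ~G <-> ~H = False
          ~G = False
          ~H = True
      (G | W) | R = True
        G | W = True
Both conjuncts True, so the formula holds.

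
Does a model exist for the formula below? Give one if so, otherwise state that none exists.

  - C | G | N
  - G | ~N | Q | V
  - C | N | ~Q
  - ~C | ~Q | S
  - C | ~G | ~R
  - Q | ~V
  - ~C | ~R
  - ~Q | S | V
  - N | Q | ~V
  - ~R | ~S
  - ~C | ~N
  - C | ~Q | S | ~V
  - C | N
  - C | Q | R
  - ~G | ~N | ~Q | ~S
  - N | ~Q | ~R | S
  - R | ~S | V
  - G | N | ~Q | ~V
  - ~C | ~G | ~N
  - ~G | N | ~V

Set C = True.
  then (~C | ~R) forces R = False.
  then (~C | ~N) forces N = False.
Set G = True.
  then (~G | N | ~V) forces V = False.
  then (R | ~S | V) forces S = False.
  then (~C | ~Q | S) forces Q = False.
All clauses satisfied.

C = True; G = True; V = False; S = False; R = False; N = False; Q = False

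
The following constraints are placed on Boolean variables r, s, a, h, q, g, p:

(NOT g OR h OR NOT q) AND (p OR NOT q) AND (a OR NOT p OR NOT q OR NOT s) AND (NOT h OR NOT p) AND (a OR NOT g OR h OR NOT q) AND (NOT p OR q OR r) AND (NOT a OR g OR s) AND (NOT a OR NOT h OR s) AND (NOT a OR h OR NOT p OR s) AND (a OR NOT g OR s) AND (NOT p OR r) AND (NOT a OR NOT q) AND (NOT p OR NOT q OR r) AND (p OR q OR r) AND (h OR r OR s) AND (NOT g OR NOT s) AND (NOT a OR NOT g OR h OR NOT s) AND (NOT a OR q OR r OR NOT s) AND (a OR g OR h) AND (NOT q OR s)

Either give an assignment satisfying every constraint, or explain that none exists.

r: True, s: True, a: False, h: True, q: False, g: False, p: False

Set r = True.
Set s = True.
  then (NOT g OR NOT s) forces g = False.
Set a = False.
  then (a OR g OR h) forces h = True.
  then (NOT h OR NOT p) forces p = False.
  then (p OR NOT q) forces q = False.
All clauses satisfied.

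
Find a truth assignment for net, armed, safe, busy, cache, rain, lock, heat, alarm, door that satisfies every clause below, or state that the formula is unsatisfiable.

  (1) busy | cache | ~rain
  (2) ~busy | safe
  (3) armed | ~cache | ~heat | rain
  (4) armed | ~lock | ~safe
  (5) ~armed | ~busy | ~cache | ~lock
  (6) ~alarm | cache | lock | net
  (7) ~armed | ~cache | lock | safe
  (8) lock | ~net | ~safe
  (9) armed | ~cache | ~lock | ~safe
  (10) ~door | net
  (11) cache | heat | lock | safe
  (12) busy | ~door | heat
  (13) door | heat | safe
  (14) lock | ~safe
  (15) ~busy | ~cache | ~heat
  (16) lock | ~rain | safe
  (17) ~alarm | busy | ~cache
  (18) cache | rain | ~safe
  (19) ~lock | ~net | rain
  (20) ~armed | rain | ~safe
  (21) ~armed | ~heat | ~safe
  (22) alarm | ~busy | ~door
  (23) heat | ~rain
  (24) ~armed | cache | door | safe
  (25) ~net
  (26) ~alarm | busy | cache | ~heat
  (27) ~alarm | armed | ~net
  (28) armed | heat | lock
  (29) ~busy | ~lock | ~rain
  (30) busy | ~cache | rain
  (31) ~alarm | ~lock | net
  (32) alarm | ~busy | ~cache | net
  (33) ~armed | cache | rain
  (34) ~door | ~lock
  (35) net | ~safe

net = False, armed = False, safe = False, busy = False, cache = True, rain = True, lock = True, heat = True, alarm = False, door = False

Unit clause (~net) forces net = False.
In (net | ~safe) only ~safe is left, so safe = False.
In (~busy | safe) only ~busy is left, so busy = False.
In (~door | net) only ~door is left, so door = False.
In (door | heat | safe) only heat is left, so heat = True.
Set armed = False.
Set cache = True.
  then (armed | ~cache | ~heat | rain) forces rain = True.
  then (lock | ~rain | safe) forces lock = True.
  then (~alarm | busy | ~cache) forces alarm = False.
All clauses satisfied.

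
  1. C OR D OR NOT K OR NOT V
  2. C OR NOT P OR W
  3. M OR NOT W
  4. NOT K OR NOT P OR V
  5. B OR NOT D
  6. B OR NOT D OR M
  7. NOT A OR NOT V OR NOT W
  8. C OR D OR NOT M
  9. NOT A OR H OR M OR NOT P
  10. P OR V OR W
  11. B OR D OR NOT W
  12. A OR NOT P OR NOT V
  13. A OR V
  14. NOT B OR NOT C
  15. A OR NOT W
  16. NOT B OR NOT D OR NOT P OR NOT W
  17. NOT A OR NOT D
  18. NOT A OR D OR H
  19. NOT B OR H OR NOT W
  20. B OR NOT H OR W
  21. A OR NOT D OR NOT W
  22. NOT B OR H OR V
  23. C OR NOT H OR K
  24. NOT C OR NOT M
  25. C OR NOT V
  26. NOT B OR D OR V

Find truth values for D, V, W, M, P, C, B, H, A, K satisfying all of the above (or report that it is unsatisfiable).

Try D = True:
  (B OR NOT D) forces B = True.
  (NOT B OR NOT C) forces C = False.
  (NOT A OR NOT D) forces A = False.
  (A OR V) forces V = True.
  clause (C OR NOT V) is falsified — backtrack.
So D = False.
Set V = True.
  then (C OR NOT V) forces C = True.
  then (NOT B OR NOT C) forces B = False.
  then (NOT C OR NOT M) forces M = False.
  then (M OR NOT W) forces W = False.
  then (B OR NOT H OR W) forces H = False.
  then (NOT A OR D OR H) forces A = False.
  then (A OR NOT P OR NOT V) forces P = False.
Set K = True.
All clauses satisfied.

D: False, V: True, W: False, M: False, P: False, C: True, B: False, H: False, A: False, K: True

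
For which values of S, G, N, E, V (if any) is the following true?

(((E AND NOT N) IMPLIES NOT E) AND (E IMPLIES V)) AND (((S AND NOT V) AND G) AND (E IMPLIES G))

S = True, G = True, N = True, E = False, V = False

  ((E AND NOT N) IMPLIES NOT E) AND (E IMPLIES V) = True
    (E AND NOT N) IMPLIES NOT E = True
      E AND NOT N = False
        NOT N = False
      NOT E = True
    E IMPLIES V = True
  ((S AND NOT V) AND G) AND (E IMPLIES G) = True
    (S AND NOT V) AND G = True
      S AND NOT V = True
        NOT V = True
    E IMPLIES G = True
Both conjuncts True, so the formula holds.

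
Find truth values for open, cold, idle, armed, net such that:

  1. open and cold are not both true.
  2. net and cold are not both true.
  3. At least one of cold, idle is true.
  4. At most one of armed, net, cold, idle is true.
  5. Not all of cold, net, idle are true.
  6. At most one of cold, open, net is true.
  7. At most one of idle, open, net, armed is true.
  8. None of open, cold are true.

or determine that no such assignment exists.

open: False; cold: False; idle: True; armed: False; net: False

  (1) open=F, cold=F — not both ✓
  (2) net=F, cold=F — not both ✓
  (3) {cold, idle}: 1 true — at least one ✓
  (4) {armed, net, cold, idle}: 1 true — at most one ✓
  (5) {cold, net, idle}: 1/3 true — not all ✓
  (6) {cold, open, net}: 0 true — at most one ✓
  (7) {idle, open, net, armed}: 1 true — at most one ✓
  (8) {open, cold}: 0 true — none ✓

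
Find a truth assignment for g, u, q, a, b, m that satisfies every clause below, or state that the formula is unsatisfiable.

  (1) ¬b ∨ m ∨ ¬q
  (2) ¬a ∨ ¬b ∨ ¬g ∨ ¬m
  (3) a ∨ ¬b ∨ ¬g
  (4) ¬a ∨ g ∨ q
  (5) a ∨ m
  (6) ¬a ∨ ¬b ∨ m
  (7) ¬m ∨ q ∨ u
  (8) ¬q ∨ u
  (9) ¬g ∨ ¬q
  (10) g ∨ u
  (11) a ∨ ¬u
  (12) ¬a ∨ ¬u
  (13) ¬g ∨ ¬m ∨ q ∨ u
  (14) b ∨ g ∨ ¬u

Try g = False:
  (g ∨ u) forces u = True.
  (a ∨ ¬u) forces a = True.
  clause (¬a ∨ ¬u) is falsified — backtrack.
So g = True.
  then (¬g ∨ ¬q) forces q = False.
Try u = True:
  (a ∨ ¬u) forces a = True.
  clause (¬a ∨ ¬u) is falsified — backtrack.
So u = False.
  then (¬m ∨ q ∨ u) forces m = False.
  then (a ∨ m) forces a = True.
  then (¬a ∨ ¬b ∨ m) forces b = False.
All clauses satisfied.

g = True, u = False, q = False, a = True, b = False, m = False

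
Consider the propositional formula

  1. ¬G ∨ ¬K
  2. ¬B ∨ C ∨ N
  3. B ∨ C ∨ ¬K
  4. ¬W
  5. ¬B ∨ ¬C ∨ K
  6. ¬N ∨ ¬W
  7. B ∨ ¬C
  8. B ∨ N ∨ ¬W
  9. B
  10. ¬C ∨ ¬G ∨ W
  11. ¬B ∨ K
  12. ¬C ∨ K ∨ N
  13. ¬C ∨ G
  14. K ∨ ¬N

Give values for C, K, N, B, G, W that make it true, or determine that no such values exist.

Unit clause (¬W) forces W = False.
Unit clause (B) forces B = True.
In (¬B ∨ K) only K is left, so K = True.
In (¬G ∨ ¬K) only ¬G is left, so G = False.
In (¬C ∨ G) only ¬C is left, so C = False.
In (¬B ∨ C ∨ N) only N is left, so N = True.
All clauses satisfied.

C: False, K: True, N: True, B: True, G: False, W: False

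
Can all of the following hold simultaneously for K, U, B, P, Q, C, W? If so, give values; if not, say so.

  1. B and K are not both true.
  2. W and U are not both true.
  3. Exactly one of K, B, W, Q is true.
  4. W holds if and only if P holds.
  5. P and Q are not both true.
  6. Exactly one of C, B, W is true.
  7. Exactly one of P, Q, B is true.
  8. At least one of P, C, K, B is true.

K: False; U: True; B: False; P: False; Q: True; C: True; W: False

  (1) B=F, K=F — not both ✓
  (2) W=F, U=T — not both ✓
  (3) {K, B, W, Q}: 1 true — exactly one ✓
  (4) W=F, P=F — same ✓
  (5) P=F, Q=T — not both ✓
  (6) {C, B, W}: 1 true — exactly one ✓
  (7) {P, Q, B}: 1 true — exactly one ✓
  (8) {P, C, K, B}: 1 true — at least one ✓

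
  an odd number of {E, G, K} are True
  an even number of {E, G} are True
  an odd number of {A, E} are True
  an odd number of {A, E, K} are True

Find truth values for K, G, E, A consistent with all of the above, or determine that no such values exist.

Unsatisfiable

Adding constraints 1, 2, 3, 4 mod 2: every variable appears an even number of times on the left, so the left side is 0.
But the right sides sum to 1 (mod 2). 0 ≠ 1 — the system is inconsistent.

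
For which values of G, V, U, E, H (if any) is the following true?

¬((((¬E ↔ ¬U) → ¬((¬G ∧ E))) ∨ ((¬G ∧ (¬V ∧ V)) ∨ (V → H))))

G: False, V: True, U: True, E: True, H: False

  ¬((((¬E ↔ ¬U) → ¬((¬G ∧ E))) ∨ ((¬G ∧ (¬V ∧ V)) ∨ (V → H)))) = True
    ((¬E ↔ ¬U) → ¬((¬G ∧ E))) ∨ ((¬G ∧ (¬V ∧ V)) ∨ (V → H)) = False
      (¬E ↔ ¬U) → ¬((¬G ∧ E)) = False
        ¬E ↔ ¬U = True
          ¬E = False
          ¬U = False
        ¬((¬G ∧ E)) = False
          ¬G ∧ E = True
            ¬G = True
      (¬G ∧ (¬V ∧ V)) ∨ (V → H) = False
        ¬G ∧ (¬V ∧ V) = False
          ¬G = True
          ¬V ∧ V = False
            ¬V = False
        V → H = False
The formula evaluates to True.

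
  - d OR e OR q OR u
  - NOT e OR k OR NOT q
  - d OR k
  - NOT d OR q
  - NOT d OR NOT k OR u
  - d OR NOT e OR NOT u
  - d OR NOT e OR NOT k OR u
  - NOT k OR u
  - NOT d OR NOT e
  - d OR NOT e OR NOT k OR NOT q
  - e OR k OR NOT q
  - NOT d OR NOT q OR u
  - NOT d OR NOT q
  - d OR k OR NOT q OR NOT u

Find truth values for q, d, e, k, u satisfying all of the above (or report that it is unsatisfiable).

q = False, d = False, e = False, k = True, u = True

Set q = False.
  then (NOT d OR q) forces d = False.
  then (d OR k) forces k = True.
  then (NOT k OR u) forces u = True.
  then (d OR NOT e OR NOT u) forces e = False.
All clauses satisfied.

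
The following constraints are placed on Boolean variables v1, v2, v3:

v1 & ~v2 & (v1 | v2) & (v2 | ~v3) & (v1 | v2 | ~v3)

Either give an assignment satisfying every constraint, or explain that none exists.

v1 = True, v2 = False, v3 = False

Unit clause (v1) forces v1 = True.
Unit clause (~v2) forces v2 = False.
In (v2 | ~v3) only ~v3 is left, so v3 = False.
Check each clause:
  (v1): v1 holds.
  (~v2): ~v2 holds.
  (v1 | v2): v1 holds.
  (v2 | ~v3): ~v3 holds.
  (v1 | v2 | ~v3): v1 holds.
All clauses satisfied.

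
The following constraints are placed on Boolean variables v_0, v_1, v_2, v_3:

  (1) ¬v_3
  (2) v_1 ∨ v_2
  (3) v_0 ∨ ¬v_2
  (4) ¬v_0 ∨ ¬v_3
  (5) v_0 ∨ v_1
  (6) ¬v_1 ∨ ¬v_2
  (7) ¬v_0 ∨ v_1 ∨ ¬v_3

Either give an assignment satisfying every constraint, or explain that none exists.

Unit clause (¬v_3) forces v_3 = False.
Set v_0 = True.
Set v_1 = False.
  then (v_1 ∨ v_2) forces v_2 = True.
Check each clause:
  (¬v_3): ¬v_3 holds.
  (v_1 ∨ v_2): v_2 holds.
  (v_0 ∨ ¬v_2): v_0 holds.
  (¬v_0 ∨ ¬v_3): ¬v_3 holds.
  (v_0 ∨ v_1): v_0 holds.
  (¬v_1 ∨ ¬v_2): ¬v_1 holds.
  (¬v_0 ∨ v_1 ∨ ¬v_3): ¬v_3 holds.
All clauses satisfied.

v_0: True, v_1: False, v_2: True, v_3: False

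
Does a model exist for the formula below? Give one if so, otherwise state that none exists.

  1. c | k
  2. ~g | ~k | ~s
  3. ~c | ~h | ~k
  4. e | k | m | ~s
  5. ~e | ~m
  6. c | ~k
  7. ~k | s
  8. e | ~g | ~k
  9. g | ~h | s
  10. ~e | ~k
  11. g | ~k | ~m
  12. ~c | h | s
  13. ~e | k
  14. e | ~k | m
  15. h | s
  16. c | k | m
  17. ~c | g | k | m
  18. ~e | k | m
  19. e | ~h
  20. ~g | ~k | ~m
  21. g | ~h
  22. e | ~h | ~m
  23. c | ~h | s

Set g = True.
Try c = False:
  (c | k) forces k = True.
  clause (c | ~k) is falsified — backtrack.
So c = True.
Set h = False.
  then (~c | h | s) forces s = True.
  then (~g | ~k | ~s) forces k = False.
  then (~e | k) forces e = False.
  then (e | k | m | ~s) forces m = True.
All clauses satisfied.

g = True; c = True; h = False; e = False; m = True; s = True; k = False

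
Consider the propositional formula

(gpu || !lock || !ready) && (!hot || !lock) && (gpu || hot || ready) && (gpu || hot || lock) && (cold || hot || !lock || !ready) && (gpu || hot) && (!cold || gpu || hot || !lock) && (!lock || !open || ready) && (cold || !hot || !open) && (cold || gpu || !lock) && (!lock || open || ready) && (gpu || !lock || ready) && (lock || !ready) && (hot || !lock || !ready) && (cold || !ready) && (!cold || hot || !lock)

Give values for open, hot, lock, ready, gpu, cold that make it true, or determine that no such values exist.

open = True, hot = False, lock = False, ready = False, gpu = True, cold = False

Set open = True.
Set hot = False.
  then (gpu || hot) forces gpu = True.
Try lock = True:
  (!lock || !open || ready) forces ready = True.
  clause (hot || !lock || !ready) is falsified — backtrack.
So lock = False.
  then (lock || !ready) forces ready = False.
Set cold = False.
All clauses satisfied.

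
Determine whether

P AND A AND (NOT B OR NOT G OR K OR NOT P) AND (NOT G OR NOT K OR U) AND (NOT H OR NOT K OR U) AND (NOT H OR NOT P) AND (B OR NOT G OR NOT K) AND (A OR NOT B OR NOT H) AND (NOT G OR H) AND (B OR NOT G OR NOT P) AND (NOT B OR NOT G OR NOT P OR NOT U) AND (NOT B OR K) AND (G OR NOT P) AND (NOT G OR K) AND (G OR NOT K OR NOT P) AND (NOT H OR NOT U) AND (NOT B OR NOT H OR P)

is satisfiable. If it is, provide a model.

Case A = True:
  (P) forces P = True.
  (NOT H OR NOT P) forces H = False.
  (NOT G OR H) forces G = False.
  Clause (G OR NOT P) is falsified — contradiction.
Case A = False:
  Clause (A) is falsified — contradiction.
Both cases fail, so the formula is unsatisfiable.

Unsatisfiable — no assignment works.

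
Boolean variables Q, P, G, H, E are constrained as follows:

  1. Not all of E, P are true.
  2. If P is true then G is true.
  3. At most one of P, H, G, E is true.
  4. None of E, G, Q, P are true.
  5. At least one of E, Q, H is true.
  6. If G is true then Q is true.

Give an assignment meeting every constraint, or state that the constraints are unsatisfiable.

Q=F, P=F, G=F, H=T, E=F

  (1) {E, P}: 0/2 true — not all ✓
  (2) P=F ⇒ G: vacuous ✓
  (3) {P, H, G, E}: 1 true — at most one ✓
  (4) {E, G, Q, P}: 0 true — none ✓
  (5) {E, Q, H}: 1 true — at least one ✓
  (6) G=F ⇒ Q: vacuous ✓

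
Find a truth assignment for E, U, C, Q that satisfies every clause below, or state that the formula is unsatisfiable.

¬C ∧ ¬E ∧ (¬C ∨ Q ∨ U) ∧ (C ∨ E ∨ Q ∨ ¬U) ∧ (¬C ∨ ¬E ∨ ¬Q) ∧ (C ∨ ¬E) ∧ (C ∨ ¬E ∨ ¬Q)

E = False, U = True, C = False, Q = True

Unit clause (¬C) forces C = False.
Unit clause (¬E) forces E = False.
Set U = True.
  then (C ∨ E ∨ Q ∨ ¬U) forces Q = True.
Check each clause:
  (¬C): ¬C holds.
  (¬E): ¬E holds.
  (¬C ∨ Q ∨ U): ¬C holds.
  (C ∨ E ∨ Q ∨ ¬U): Q holds.
  (¬C ∨ ¬E ∨ ¬Q): ¬C holds.
  (C ∨ ¬E): ¬E holds.
  (C ∨ ¬E ∨ ¬Q): ¬E holds.
All clauses satisfied.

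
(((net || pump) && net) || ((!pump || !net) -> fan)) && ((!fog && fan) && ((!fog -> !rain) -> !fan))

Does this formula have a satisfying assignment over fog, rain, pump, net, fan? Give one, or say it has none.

fog: False, rain: True, pump: False, net: True, fan: True

  ((net || pump) && net) || ((!pump || !net) -> fan) = True
    (net || pump) && net = True
      net || pump = True
    (!pump || !net) -> fan = True
      !pump || !net = True
        !pump = True
        !net = False
  (!fog && fan) && ((!fog -> !rain) -> !fan) = True
    !fog && fan = True
      !fog = True
    (!fog -> !rain) -> !fan = True
      !fog -> !rain = False
        !fog = True
        !rain = False
      !fan = False
Both conjuncts True, so the formula holds.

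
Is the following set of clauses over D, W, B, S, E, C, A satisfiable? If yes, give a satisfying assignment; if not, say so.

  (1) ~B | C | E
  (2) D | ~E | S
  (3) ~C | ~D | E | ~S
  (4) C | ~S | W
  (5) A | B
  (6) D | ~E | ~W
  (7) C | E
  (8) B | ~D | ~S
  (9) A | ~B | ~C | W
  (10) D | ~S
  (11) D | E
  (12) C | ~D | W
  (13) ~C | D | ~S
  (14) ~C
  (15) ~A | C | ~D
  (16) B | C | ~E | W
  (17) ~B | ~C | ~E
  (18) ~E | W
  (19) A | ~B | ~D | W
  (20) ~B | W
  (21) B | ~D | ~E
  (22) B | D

D = True, W = True, B = True, S = False, E = True, C = False, A = False

Unit clause (~C) forces C = False.
In (C | E) only E is left, so E = True.
In (~E | W) only W is left, so W = True.
In (D | ~E | ~W) only D is left, so D = True.
In (~A | C | ~D) only ~A is left, so A = False.
In (B | ~D | ~E) only B is left, so B = True.
Set S = False.
All clauses satisfied.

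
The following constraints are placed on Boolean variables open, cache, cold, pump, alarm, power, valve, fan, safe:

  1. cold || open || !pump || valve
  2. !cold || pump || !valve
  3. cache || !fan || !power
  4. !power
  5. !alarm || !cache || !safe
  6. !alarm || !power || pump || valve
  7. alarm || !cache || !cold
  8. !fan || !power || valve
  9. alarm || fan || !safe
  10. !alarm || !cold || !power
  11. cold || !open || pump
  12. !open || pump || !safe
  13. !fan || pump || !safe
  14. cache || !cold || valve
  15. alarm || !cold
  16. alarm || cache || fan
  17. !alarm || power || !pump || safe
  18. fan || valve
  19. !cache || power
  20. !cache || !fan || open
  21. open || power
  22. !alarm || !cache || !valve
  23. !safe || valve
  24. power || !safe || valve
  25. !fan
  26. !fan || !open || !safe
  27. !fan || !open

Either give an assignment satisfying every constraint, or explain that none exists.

open=T; cache=F; cold=F; pump=T; alarm=T; power=F; valve=T; fan=F; safe=T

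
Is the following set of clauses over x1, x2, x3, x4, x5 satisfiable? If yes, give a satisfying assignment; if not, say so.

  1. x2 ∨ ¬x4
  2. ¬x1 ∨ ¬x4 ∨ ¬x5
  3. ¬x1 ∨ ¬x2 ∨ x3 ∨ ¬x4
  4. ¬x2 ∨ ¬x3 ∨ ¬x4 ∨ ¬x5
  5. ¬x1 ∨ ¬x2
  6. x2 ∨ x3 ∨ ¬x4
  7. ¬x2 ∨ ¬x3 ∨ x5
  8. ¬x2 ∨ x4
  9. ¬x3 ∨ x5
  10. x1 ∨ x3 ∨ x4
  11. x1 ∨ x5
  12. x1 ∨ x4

x1 = True, x2 = False, x3 = False, x4 = False, x5 = False

Set x1 = True.
  then (¬x1 ∨ ¬x2) forces x2 = False.
  then (x2 ∨ ¬x4) forces x4 = False.
Set x3 = False.
Set x5 = False.
All clauses satisfied.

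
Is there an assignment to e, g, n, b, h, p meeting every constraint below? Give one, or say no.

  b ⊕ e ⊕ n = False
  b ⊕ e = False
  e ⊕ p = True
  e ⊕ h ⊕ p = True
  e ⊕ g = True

e = False, g = True, n = False, b = False, h = False, p = True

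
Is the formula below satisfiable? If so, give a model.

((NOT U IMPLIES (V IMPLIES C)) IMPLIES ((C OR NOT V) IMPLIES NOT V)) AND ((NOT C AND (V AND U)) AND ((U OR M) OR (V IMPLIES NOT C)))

M = True, U = True, C = False, V = True

  (NOT U IMPLIES (V IMPLIES C)) IMPLIES ((C OR NOT V) IMPLIES NOT V) = True
    NOT U IMPLIES (V IMPLIES C) = True
      NOT U = False
      V IMPLIES C = False
    (C OR NOT V) IMPLIES NOT V = True
      C OR NOT V = False
        NOT V = False
      NOT V = False
  (NOT C AND (V AND U)) AND ((U OR M) OR (V IMPLIES NOT C)) = True
    NOT C AND (V AND U) = True
      NOT C = True
      V AND U = True
    (U OR M) OR (V IMPLIES NOT C) = True
      U OR M = True
      V IMPLIES NOT C = True
        NOT C = True
Both conjuncts True, so the formula holds.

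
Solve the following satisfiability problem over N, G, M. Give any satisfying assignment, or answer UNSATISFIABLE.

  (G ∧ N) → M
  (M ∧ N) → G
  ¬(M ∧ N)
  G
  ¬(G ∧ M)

N=F; G=T; M=F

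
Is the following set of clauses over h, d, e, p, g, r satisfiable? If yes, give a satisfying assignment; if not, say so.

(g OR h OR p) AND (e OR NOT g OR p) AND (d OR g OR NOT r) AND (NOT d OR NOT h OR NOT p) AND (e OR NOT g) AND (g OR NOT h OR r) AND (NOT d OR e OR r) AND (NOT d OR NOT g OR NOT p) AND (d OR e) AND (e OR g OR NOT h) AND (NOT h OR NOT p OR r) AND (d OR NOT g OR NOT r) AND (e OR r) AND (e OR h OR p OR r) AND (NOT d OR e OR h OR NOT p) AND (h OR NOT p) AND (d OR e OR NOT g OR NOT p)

Set h = False.
  then (h OR NOT p) forces p = False.
  then (g OR h OR p) forces g = True.
  then (e OR NOT g OR p) forces e = True.
Set d = False.
  then (d OR NOT g OR NOT r) forces r = False.
All clauses satisfied.

h=F, d=F, e=T, p=F, g=T, r=F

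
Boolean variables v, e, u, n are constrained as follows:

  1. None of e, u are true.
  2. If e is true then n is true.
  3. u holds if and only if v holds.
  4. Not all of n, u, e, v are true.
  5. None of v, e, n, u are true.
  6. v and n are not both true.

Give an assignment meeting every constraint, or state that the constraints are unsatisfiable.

v = False, e = False, u = False, n = False

  (1) {e, u}: 0 true — none ✓
  (2) e=F ⇒ n: vacuous ✓
  (3) u=F, v=F — same ✓
  (4) {n, u, e, v}: 0/4 true — not all ✓
  (5) {v, e, n, u}: 0 true — none ✓
  (6) v=F, n=F — not both ✓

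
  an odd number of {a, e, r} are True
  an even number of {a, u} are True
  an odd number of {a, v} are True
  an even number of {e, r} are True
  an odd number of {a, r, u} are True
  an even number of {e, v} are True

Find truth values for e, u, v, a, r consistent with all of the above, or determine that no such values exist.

The formula is unsatisfiable.

Adding constraints 1, 2, 3, 5, 6 mod 2: every variable appears an even number of times on the left, so the left side is 0.
But the right sides sum to 1 (mod 2). 0 ≠ 1 — the system is inconsistent.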